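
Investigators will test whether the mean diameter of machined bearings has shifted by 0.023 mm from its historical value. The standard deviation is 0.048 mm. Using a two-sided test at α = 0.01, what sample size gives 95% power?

n = 78

For a one-sample z-test, n = ((z_{α/2} + z_β)·σ/δ)².
z_{α/2} = 2.576 (two-sided α = 0.01); z_β = 1.645 (power 95% → β = 0.05).
n = (4.221 × 0.048 / 0.023)² = 77.60
Round up: n = 78.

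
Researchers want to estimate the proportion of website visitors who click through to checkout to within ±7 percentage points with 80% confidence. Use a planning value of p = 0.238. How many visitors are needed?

For a proportion with margin E = 0.07 at 80% confidence, z = 1.282.
n = p̂(1−p̂)(z/E)² = 0.238 × 0.762 × (1.282/0.07)² = 60.83
Round up: n = 61.

61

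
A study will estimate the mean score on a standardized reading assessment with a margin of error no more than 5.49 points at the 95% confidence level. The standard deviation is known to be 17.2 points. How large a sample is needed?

n = 38

For a mean, the margin of error is E = z·σ/√n, so n = (zσ/E)².
At 95% confidence, z = 1.960.
n = (1.960 × 17.2 / 5.49)² = 37.71
Round up: n = 38.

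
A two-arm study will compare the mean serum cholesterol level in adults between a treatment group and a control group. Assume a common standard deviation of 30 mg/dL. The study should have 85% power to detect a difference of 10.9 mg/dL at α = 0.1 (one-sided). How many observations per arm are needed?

For two equal groups, n per group = 2·((z_α + z_β)·σ/δ)².
z_α = 1.282; z_β = 1.036 (power 85%).
n = 2 × (2.318 × 30 / 10.9)² = 2 × 40.70 = 81.40
Round up: n = 82 per group.

82 per group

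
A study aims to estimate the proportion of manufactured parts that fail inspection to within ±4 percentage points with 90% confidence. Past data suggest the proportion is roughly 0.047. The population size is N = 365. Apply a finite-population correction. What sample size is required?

n = 63

For a proportion with margin E = 0.04 at 90% confidence, z = 1.645.
n = p̂(1−p̂)(z/E)² = 0.047 × 0.953 × (1.645/0.04)² = 75.75 — call this n₀.
Finite-population correction with N = 365: n = n₀ / (1 + (n₀−1)/N) = 75.75 / 1.205 = 62.86
Round up: n = 63.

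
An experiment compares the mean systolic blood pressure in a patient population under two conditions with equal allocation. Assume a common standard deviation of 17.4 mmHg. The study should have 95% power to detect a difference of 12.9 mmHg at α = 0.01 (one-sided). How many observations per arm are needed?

For two equal groups, n per group = 2·((z_α + z_β)·σ/δ)².
z_α = 2.326; z_β = 1.645 (power 95%).
n = 2 × (3.971 × 17.4 / 12.9)² = 2 × 28.69 = 57.38
Round up: n = 58 per group.

58 per group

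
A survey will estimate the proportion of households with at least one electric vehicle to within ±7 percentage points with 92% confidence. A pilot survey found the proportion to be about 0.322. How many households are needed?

137

For a proportion with margin E = 0.07 at 92% confidence, z = 1.751.
n = p̂(1−p̂)(z/E)² = 0.322 × 0.678 × (1.751/0.07)² = 136.60
Round up: n = 137.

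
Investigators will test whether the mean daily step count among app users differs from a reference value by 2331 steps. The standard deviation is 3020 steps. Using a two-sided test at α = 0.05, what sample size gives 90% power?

18

For a one-sample z-test, n = ((z_{α/2} + z_β)·σ/δ)².
z_{α/2} = 1.960 (two-sided α = 0.05); z_β = 1.282 (power 90% → β = 0.1).
n = (3.242 × 3020 / 2331)² = 17.64
Round up: n = 18.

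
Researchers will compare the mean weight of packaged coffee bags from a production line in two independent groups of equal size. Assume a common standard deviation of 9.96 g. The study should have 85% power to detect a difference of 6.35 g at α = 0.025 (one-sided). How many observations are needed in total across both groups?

For two equal groups, n per group = 2·((z_α + z_β)·σ/δ)².
z_α = 1.960; z_β = 1.036 (power 85%).
n = 2 × (2.996 × 9.96 / 6.35)² = 2 × 22.08 = 44.16
Round up: n = 45 per group.
Total across both groups: 2 × 45 = 90.

90 total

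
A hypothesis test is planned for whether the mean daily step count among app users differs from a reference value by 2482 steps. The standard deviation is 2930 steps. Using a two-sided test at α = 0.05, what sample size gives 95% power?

For a one-sample z-test, n = ((z_{α/2} + z_β)·σ/δ)².
z_{α/2} = 1.960 (two-sided α = 0.05); z_β = 1.645 (power 95% → β = 0.05).
n = (3.605 × 2930 / 2482)² = 18.11
Round up: n = 19.

n = 19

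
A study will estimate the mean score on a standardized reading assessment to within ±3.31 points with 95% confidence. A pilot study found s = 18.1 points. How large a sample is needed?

115

For a mean, the margin of error is E = z·σ/√n, so n = (zσ/E)².
At 95% confidence, z = 1.960.
n = (1.960 × 18.1 / 3.31)² = 114.87
Round up: n = 115.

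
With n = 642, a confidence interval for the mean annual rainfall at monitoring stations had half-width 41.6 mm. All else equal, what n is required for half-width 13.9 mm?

Margin of error scales as 1/√n, so n₂ = n₁·(E₁/E₂)².
n₂ = 642 × (41.6/13.9)² = 642 × 8.957 = 5750.39
Round up: n₂ = 5751.

n = 5751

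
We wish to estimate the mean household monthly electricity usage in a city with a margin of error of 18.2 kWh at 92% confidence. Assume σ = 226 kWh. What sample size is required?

n = 473

For a mean, the margin of error is E = z·σ/√n, so n = (zσ/E)².
At 92% confidence, z = 1.751.
n = (1.751 × 226 / 18.2)² = 472.77
Round up: n = 473.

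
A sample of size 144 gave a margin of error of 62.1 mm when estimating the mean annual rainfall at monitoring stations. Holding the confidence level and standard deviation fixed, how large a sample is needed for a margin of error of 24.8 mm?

903

Margin of error scales as 1/√n, so n₂ = n₁·(E₁/E₂)².
n₂ = 144 × (62.1/24.8)² = 144 × 6.27 = 902.88
Round up: n₂ = 903.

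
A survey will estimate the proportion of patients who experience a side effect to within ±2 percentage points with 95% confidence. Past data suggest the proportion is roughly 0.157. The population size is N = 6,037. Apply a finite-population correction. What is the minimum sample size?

1051

For a proportion with margin E = 0.02 at 95% confidence, z = 1.960.
n = p̂(1−p̂)(z/E)² = 0.157 × 0.843 × (1.960/0.02)² = 1271.10 — call this n₀.
Finite-population correction with N = 6,037: n = n₀ / (1 + (n₀−1)/N) = 1271.10 / 1.21 = 1050.50
Round up: n = 1051.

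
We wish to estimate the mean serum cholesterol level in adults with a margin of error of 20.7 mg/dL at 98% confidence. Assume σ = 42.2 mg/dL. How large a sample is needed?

For a mean, the margin of error is E = z·σ/√n, so n = (zσ/E)².
At 98% confidence, z = 2.326.
n = (2.326 × 42.2 / 20.7)² = 22.49
Round up: n = 23.

23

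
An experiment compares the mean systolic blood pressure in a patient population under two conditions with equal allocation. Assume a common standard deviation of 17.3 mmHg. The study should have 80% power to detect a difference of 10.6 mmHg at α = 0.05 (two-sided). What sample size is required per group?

For two equal groups, n per group = 2·((z_{α/2} + z_β)·σ/δ)².
z_{α/2} = 1.960; z_β = 0.842 (power 80%).
n = 2 × (2.802 × 17.3 / 10.6)² = 2 × 20.91 = 41.82
Round up: n = 42 per group.

42 per group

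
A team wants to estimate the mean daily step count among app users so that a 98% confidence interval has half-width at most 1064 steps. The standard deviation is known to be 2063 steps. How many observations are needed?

21

For a mean, the margin of error is E = z·σ/√n, so n = (zσ/E)².
At 98% confidence, z = 2.326.
n = (2.326 × 2063 / 1064)² = 20.34
Round up: n = 21.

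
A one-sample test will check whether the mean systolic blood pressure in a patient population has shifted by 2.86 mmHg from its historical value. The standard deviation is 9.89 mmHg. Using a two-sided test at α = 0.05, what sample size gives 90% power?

126

For a one-sample z-test, n = ((z_{α/2} + z_β)·σ/δ)².
z_{α/2} = 1.960 (two-sided α = 0.05); z_β = 1.282 (power 90% → β = 0.1).
n = (3.242 × 9.89 / 2.86)² = 125.69
Round up: n = 126.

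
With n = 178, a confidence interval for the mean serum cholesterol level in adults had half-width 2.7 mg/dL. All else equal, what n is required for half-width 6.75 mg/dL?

29

Margin of error scales as 1/√n, so n₂ = n₁·(E₁/E₂)².
n₂ = 178 × (2.7/6.75)² = 178 × 0.16 = 28.48
Round up: n₂ = 29.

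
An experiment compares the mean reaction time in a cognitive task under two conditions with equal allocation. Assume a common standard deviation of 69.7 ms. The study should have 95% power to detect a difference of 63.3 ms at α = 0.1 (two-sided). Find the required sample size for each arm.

27 per group

For two equal groups, n per group = 2·((z_{α/2} + z_β)·σ/δ)².
z_{α/2} = 1.645; z_β = 1.645 (power 95%).
n = 2 × (3.290 × 69.7 / 63.3)² = 2 × 13.12 = 26.24
Round up: n = 27 per group.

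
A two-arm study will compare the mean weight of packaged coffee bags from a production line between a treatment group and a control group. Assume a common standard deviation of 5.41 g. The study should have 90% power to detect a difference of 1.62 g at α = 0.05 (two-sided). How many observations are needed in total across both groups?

470 total

For two equal groups, n per group = 2·((z_{α/2} + z_β)·σ/δ)².
z_{α/2} = 1.960; z_β = 1.282 (power 90%).
n = 2 × (3.242 × 5.41 / 1.62)² = 2 × 117.22 = 234.44
Round up: n = 235 per group.
Total across both groups: 2 × 235 = 470.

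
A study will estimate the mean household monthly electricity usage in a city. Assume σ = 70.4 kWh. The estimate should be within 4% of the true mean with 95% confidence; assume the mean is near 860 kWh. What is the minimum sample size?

For a mean, the margin of error is E = z·σ/√n, so n = (zσ/E)².
At 95% confidence, z = 1.960.
E = 4% of 860 = 34.4 kWh.
n = (1.960 × 70.4 / 34.4)² = 16.09
Round up: n = 17.

n = 17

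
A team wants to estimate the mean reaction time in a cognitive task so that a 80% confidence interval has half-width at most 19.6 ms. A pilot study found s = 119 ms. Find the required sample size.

61

For a mean, the margin of error is E = z·σ/√n, so n = (zσ/E)².
At 80% confidence, z = 1.282.
n = (1.282 × 119 / 19.6)² = 60.58
Round up: n = 61.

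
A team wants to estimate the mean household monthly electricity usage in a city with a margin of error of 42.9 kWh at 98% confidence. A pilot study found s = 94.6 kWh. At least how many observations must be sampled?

For a mean, the margin of error is E = z·σ/√n, so n = (zσ/E)².
At 98% confidence, z = 2.326.
n = (2.326 × 94.6 / 42.9)² = 26.31
Round up: n = 27.

27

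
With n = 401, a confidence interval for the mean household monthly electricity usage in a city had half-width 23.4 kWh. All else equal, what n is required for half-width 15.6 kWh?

Margin of error scales as 1/√n, so n₂ = n₁·(E₁/E₂)².
n₂ = 401 × (23.4/15.6)² = 401 × 2.25 = 902.25
Round up: n₂ = 903.

n = 903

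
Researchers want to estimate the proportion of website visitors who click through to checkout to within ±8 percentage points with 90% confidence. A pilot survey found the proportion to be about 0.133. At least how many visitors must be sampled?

49

For a proportion with margin E = 0.08 at 90% confidence, z = 1.645.
n = p̂(1−p̂)(z/E)² = 0.133 × 0.867 × (1.645/0.08)² = 48.76
Round up: n = 49.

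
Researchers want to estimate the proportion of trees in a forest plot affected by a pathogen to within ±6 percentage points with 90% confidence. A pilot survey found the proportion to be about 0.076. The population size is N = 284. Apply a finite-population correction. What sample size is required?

For a proportion with margin E = 0.06 at 90% confidence, z = 1.645.
n = p̂(1−p̂)(z/E)² = 0.076 × 0.924 × (1.645/0.06)² = 52.79 — call this n₀.
Finite-population correction with N = 284: n = n₀ / (1 + (n₀−1)/N) = 52.79 / 1.182 = 44.66
Round up: n = 45.

45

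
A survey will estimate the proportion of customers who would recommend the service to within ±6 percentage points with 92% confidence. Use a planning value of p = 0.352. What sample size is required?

For a proportion with margin E = 0.06 at 92% confidence, z = 1.751.
n = p̂(1−p̂)(z/E)² = 0.352 × 0.648 × (1.751/0.06)² = 194.26
Round up: n = 195.

195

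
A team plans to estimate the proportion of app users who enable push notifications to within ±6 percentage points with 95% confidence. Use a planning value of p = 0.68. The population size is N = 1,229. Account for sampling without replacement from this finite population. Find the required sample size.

For a proportion with margin E = 0.06 at 95% confidence, z = 1.960.
n = p̂(1−p̂)(z/E)² = 0.68 × 0.32 × (1.960/0.06)² = 232.20 — call this n₀.
Finite-population correction with N = 1,229: n = n₀ / (1 + (n₀−1)/N) = 232.20 / 1.188 = 195.45
Round up: n = 196.

n = 196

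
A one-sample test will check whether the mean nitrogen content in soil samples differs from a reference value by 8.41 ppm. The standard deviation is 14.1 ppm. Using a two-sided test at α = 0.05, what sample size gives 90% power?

For a one-sample z-test, n = ((z_{α/2} + z_β)·σ/δ)².
z_{α/2} = 1.960 (two-sided α = 0.05); z_β = 1.282 (power 90% → β = 0.1).
n = (3.242 × 14.1 / 8.41)² = 29.54
Round up: n = 30.

30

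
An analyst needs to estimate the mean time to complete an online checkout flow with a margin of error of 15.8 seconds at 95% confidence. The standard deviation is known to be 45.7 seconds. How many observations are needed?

n = 33

For a mean, the margin of error is E = z·σ/√n, so n = (zσ/E)².
At 95% confidence, z = 1.960.
n = (1.960 × 45.7 / 15.8)² = 32.14
Round up: n = 33.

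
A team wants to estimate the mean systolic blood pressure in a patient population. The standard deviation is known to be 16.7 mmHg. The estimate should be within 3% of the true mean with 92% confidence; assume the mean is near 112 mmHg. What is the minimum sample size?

For a mean, the margin of error is E = z·σ/√n, so n = (zσ/E)².
At 92% confidence, z = 1.751.
E = 3% of 112 = 3.36 mmHg.
n = (1.751 × 16.7 / 3.36)² = 75.74
Round up: n = 76.

76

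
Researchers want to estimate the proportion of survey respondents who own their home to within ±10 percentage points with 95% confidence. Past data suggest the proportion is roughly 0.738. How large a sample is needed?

75

For a proportion with margin E = 0.1 at 95% confidence, z = 1.960.
n = p̂(1−p̂)(z/E)² = 0.738 × 0.262 × (1.960/0.1)² = 74.28
Round up: n = 75.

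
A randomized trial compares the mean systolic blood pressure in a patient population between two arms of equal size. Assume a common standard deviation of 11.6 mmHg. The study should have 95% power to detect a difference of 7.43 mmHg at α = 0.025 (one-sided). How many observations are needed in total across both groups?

For two equal groups, n per group = 2·((z_α + z_β)·σ/δ)².
z_α = 1.960; z_β = 1.645 (power 95%).
n = 2 × (3.605 × 11.6 / 7.43)² = 2 × 31.68 = 63.36
Round up: n = 64 per group.
Total across both groups: 2 × 64 = 128.

128 total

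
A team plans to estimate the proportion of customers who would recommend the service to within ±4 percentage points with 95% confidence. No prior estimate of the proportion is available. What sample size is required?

For a proportion with margin E = 0.04 at 95% confidence, z = 1.960.
With no prior estimate, use p = 0.5, which maximizes p(1−p) at 0.25.
n = 0.25 × (z/E)² = 0.25 × (1.960/0.04)² = 600.25
Round up: n = 601.

n = 601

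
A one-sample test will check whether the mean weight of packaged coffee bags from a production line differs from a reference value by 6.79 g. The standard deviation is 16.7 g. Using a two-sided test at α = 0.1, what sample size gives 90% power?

For a one-sample z-test, n = ((z_{α/2} + z_β)·σ/δ)².
z_{α/2} = 1.645 (two-sided α = 0.1); z_β = 1.282 (power 90% → β = 0.1).
n = (2.927 × 16.7 / 6.79)² = 51.82
Round up: n = 52.

52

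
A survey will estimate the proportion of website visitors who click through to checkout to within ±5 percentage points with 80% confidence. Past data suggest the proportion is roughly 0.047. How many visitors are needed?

30

For a proportion with margin E = 0.05 at 80% confidence, z = 1.282.
n = p̂(1−p̂)(z/E)² = 0.047 × 0.953 × (1.282/0.05)² = 29.45
Round up: n = 30.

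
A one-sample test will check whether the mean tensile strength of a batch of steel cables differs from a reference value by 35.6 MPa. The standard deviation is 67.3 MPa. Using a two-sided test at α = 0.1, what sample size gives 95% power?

For a one-sample z-test, n = ((z_{α/2} + z_β)·σ/δ)².
z_{α/2} = 1.645 (two-sided α = 0.1); z_β = 1.645 (power 95% → β = 0.05).
n = (3.290 × 67.3 / 35.6)² = 38.68
Round up: n = 39.

39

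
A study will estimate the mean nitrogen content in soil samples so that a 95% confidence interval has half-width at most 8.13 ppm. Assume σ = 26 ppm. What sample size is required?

40

For a mean, the margin of error is E = z·σ/√n, so n = (zσ/E)².
At 95% confidence, z = 1.960.
n = (1.960 × 26 / 8.13)² = 39.29
Round up: n = 40.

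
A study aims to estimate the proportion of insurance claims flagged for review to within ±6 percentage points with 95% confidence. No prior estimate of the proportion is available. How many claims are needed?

267

For a proportion with margin E = 0.06 at 95% confidence, z = 1.960.
With no prior estimate, use p = 0.5, which maximizes p(1−p) at 0.25.
n = 0.25 × (z/E)² = 0.25 × (1.960/0.06)² = 266.78
Round up: n = 267.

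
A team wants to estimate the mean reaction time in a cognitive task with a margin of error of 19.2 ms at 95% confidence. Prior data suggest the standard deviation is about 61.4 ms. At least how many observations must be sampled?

For a mean, the margin of error is E = z·σ/√n, so n = (zσ/E)².
At 95% confidence, z = 1.960.
n = (1.960 × 61.4 / 19.2)² = 39.29
Round up: n = 40.

n = 40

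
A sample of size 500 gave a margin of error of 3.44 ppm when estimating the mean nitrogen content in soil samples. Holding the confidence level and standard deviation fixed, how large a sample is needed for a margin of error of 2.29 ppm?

Margin of error scales as 1/√n, so n₂ = n₁·(E₁/E₂)².
n₂ = 500 × (3.44/2.29)² = 500 × 2.257 = 1128.50
Round up: n₂ = 1129.

n = 1129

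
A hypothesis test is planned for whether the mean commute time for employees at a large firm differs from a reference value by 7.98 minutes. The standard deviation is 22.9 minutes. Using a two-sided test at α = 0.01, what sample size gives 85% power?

For a one-sample z-test, n = ((z_{α/2} + z_β)·σ/δ)².
z_{α/2} = 2.576 (two-sided α = 0.01); z_β = 1.036 (power 85% → β = 0.15).
n = (3.612 × 22.9 / 7.98)² = 107.44
Round up: n = 108.

n = 108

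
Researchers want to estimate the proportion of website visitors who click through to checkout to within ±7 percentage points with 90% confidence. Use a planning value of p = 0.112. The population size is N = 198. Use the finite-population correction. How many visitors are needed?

n = 44

For a proportion with margin E = 0.07 at 90% confidence, z = 1.645.
n = p̂(1−p̂)(z/E)² = 0.112 × 0.888 × (1.645/0.07)² = 54.92 — call this n₀.
Finite-population correction with N = 198: n = n₀ / (1 + (n₀−1)/N) = 54.92 / 1.272 = 43.18
Round up: n = 44.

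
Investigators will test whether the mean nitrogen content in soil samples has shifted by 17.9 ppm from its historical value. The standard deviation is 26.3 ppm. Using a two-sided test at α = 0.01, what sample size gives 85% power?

29

For a one-sample z-test, n = ((z_{α/2} + z_β)·σ/δ)².
z_{α/2} = 2.576 (two-sided α = 0.01); z_β = 1.036 (power 85% → β = 0.15).
n = (3.612 × 26.3 / 17.9)² = 28.16
Round up: n = 29.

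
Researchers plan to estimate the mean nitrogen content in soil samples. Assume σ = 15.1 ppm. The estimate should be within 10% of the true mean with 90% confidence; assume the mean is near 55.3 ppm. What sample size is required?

For a mean, the margin of error is E = z·σ/√n, so n = (zσ/E)².
At 90% confidence, z = 1.645.
E = 10% of 55.3 = 5.53 ppm.
n = (1.645 × 15.1 / 5.53)² = 20.18
Round up: n = 21.

n = 21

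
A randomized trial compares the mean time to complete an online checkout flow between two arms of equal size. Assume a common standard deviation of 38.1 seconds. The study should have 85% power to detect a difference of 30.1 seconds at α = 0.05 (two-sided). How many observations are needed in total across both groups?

58 total

For two equal groups, n per group = 2·((z_{α/2} + z_β)·σ/δ)².
z_{α/2} = 1.960; z_β = 1.036 (power 85%).
n = 2 × (2.996 × 38.1 / 30.1)² = 2 × 14.38 = 28.76
Round up: n = 29 per group.
Total across both groups: 2 × 29 = 58.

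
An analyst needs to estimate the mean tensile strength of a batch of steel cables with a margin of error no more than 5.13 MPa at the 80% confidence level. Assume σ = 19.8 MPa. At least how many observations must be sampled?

For a mean, the margin of error is E = z·σ/√n, so n = (zσ/E)².
At 80% confidence, z = 1.282.
n = (1.282 × 19.8 / 5.13)² = 24.48
Round up: n = 25.

25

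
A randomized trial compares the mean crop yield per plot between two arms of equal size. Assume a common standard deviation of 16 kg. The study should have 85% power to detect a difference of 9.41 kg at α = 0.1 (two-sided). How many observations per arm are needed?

42 per group

For two equal groups, n per group = 2·((z_{α/2} + z_β)·σ/δ)².
z_{α/2} = 1.645; z_β = 1.036 (power 85%).
n = 2 × (2.681 × 16 / 9.41)² = 2 × 20.78 = 41.56
Round up: n = 42 per group.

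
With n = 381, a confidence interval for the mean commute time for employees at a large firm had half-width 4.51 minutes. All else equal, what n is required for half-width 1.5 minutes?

n = 3445

Margin of error scales as 1/√n, so n₂ = n₁·(E₁/E₂)².
n₂ = 381 × (4.51/1.5)² = 381 × 9.04 = 3444.24
Round up: n₂ = 3445.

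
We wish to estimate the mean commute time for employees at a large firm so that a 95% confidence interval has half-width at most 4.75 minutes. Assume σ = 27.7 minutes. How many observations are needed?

131

For a mean, the margin of error is E = z·σ/√n, so n = (zσ/E)².
At 95% confidence, z = 1.960.
n = (1.960 × 27.7 / 4.75)² = 130.64
Round up: n = 131.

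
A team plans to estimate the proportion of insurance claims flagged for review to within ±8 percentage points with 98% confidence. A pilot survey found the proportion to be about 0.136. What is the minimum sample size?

For a proportion with margin E = 0.08 at 98% confidence, z = 2.326.
n = p̂(1−p̂)(z/E)² = 0.136 × 0.864 × (2.326/0.08)² = 99.33
Round up: n = 100.

100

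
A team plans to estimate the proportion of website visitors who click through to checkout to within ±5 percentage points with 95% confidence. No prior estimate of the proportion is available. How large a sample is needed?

385

For a proportion with margin E = 0.05 at 95% confidence, z = 1.960.
With no prior estimate, use p = 0.5, which maximizes p(1−p) at 0.25.
n = 0.25 × (z/E)² = 0.25 × (1.960/0.05)² = 384.16
Round up: n = 385.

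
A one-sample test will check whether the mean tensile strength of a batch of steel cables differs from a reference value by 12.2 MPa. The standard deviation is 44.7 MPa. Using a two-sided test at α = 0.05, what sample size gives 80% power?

106

For a one-sample z-test, n = ((z_{α/2} + z_β)·σ/δ)².
z_{α/2} = 1.960 (two-sided α = 0.05); z_β = 0.842 (power 80% → β = 0.2).
n = (2.802 × 44.7 / 12.2)² = 105.40
Round up: n = 106.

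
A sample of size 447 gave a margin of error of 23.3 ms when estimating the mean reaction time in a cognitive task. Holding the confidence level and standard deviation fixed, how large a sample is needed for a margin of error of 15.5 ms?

1011

Margin of error scales as 1/√n, so n₂ = n₁·(E₁/E₂)².
n₂ = 447 × (23.3/15.5)² = 447 × 2.26 = 1010.22
Round up: n₂ = 1011.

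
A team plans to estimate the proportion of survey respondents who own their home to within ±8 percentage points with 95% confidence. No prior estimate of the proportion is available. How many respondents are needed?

n = 151

For a proportion with margin E = 0.08 at 95% confidence, z = 1.960.
With no prior estimate, use p = 0.5, which maximizes p(1−p) at 0.25.
n = 0.25 × (z/E)² = 0.25 × (1.960/0.08)² = 150.06
Round up: n = 151.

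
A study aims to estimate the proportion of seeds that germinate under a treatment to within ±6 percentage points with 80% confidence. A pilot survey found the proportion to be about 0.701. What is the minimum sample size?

For a proportion with margin E = 0.06 at 80% confidence, z = 1.282.
n = p̂(1−p̂)(z/E)² = 0.701 × 0.299 × (1.282/0.06)² = 95.69
Round up: n = 96.

n = 96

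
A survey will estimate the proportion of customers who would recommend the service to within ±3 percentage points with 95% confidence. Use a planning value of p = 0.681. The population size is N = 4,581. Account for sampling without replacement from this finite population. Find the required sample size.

For a proportion with margin E = 0.03 at 95% confidence, z = 1.960.
n = p̂(1−p̂)(z/E)² = 0.681 × 0.319 × (1.960/0.03)² = 927.27 — call this n₀.
Finite-population correction with N = 4,581: n = n₀ / (1 + (n₀−1)/N) = 927.27 / 1.202 = 771.44
Round up: n = 772.

772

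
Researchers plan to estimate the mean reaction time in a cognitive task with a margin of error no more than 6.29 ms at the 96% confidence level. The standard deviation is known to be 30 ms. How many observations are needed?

96

For a mean, the margin of error is E = z·σ/√n, so n = (zσ/E)².
At 96% confidence, z = 2.054.
n = (2.054 × 30 / 6.29)² = 95.97
Round up: n = 96.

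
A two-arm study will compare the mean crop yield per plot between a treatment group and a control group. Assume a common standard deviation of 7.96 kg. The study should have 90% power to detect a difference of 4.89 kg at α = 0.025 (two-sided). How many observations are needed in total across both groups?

For two equal groups, n per group = 2·((z_{α/2} + z_β)·σ/δ)².
z_{α/2} = 2.241; z_β = 1.282 (power 90%).
n = 2 × (3.523 × 7.96 / 4.89)² = 2 × 32.89 = 65.78
Round up: n = 66 per group.
Total across both groups: 2 × 66 = 132.

132 total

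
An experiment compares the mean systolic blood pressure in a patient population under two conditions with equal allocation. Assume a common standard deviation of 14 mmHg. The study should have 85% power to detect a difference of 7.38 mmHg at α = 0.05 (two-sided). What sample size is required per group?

65 per group

For two equal groups, n per group = 2·((z_{α/2} + z_β)·σ/δ)².
z_{α/2} = 1.960; z_β = 1.036 (power 85%).
n = 2 × (2.996 × 14 / 7.38)² = 2 × 32.30 = 64.60
Round up: n = 65 per group.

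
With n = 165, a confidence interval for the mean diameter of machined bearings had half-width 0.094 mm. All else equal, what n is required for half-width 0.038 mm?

1010

Margin of error scales as 1/√n, so n₂ = n₁·(E₁/E₂)².
n₂ = 165 × (0.094/0.038)² = 165 × 6.119 = 1009.63
Round up: n₂ = 1010.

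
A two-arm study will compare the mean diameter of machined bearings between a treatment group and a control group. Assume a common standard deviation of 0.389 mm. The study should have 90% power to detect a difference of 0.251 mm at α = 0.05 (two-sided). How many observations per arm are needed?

51 per group

For two equal groups, n per group = 2·((z_{α/2} + z_β)·σ/δ)².
z_{α/2} = 1.960; z_β = 1.282 (power 90%).
n = 2 × (3.242 × 0.389 / 0.251)² = 2 × 25.25 = 50.50
Round up: n = 51 per group.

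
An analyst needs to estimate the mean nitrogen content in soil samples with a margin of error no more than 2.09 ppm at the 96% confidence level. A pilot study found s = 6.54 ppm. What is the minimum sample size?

For a mean, the margin of error is E = z·σ/√n, so n = (zσ/E)².
At 96% confidence, z = 2.054.
n = (2.054 × 6.54 / 2.09)² = 41.31
Round up: n = 42.

42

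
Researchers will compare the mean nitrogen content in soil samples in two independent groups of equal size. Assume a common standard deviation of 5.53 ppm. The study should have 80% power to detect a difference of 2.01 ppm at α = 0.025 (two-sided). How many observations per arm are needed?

For two equal groups, n per group = 2·((z_{α/2} + z_β)·σ/δ)².
z_{α/2} = 2.241; z_β = 0.842 (power 80%).
n = 2 × (3.083 × 5.53 / 2.01)² = 2 × 71.95 = 143.90
Round up: n = 144 per group.

144 per group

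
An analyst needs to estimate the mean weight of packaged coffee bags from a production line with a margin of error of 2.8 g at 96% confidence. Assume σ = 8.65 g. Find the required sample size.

41

For a mean, the margin of error is E = z·σ/√n, so n = (zσ/E)².
At 96% confidence, z = 2.054.
n = (2.054 × 8.65 / 2.8)² = 40.26
Round up: n = 41.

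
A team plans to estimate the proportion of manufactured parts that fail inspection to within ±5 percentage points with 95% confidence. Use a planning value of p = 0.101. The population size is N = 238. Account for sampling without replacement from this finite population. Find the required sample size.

For a proportion with margin E = 0.05 at 95% confidence, z = 1.960.
n = p̂(1−p̂)(z/E)² = 0.101 × 0.899 × (1.960/0.05)² = 139.53 — call this n₀.
Finite-population correction with N = 238: n = n₀ / (1 + (n₀−1)/N) = 139.53 / 1.582 = 88.20
Round up: n = 89.

89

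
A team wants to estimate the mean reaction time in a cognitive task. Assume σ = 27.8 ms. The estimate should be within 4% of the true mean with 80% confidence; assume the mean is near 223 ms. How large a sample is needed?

16

For a mean, the margin of error is E = z·σ/√n, so n = (zσ/E)².
At 80% confidence, z = 1.282.
E = 4% of 223 = 8.92 ms.
n = (1.282 × 27.8 / 8.92)² = 15.96
Round up: n = 16.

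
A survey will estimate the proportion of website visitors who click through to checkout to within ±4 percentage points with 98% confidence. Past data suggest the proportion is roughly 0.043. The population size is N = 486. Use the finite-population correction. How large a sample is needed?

For a proportion with margin E = 0.04 at 98% confidence, z = 2.326.
n = p̂(1−p̂)(z/E)² = 0.043 × 0.957 × (2.326/0.04)² = 139.15 — call this n₀.
Finite-population correction with N = 486: n = n₀ / (1 + (n₀−1)/N) = 139.15 / 1.284 = 108.37
Round up: n = 109.

n = 109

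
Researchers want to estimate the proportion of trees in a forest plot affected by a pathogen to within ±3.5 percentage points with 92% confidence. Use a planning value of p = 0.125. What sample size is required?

For a proportion with margin E = 0.035 at 92% confidence, z = 1.751.
n = p̂(1−p̂)(z/E)² = 0.125 × 0.875 × (1.751/0.035)² = 273.75
Round up: n = 274.

274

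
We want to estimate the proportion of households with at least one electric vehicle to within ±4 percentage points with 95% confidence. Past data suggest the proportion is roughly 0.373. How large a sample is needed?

For a proportion with margin E = 0.04 at 95% confidence, z = 1.960.
n = p̂(1−p̂)(z/E)² = 0.373 × 0.627 × (1.960/0.04)² = 561.52
Round up: n = 562.

n = 562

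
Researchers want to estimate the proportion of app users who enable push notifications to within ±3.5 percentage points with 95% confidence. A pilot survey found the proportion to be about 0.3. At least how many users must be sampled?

For a proportion with margin E = 0.035 at 95% confidence, z = 1.960.
n = p̂(1−p̂)(z/E)² = 0.3 × 0.7 × (1.960/0.035)² = 658.56
Round up: n = 659.

n = 659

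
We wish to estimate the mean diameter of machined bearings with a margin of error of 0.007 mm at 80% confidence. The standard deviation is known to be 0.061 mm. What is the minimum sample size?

For a mean, the margin of error is E = z·σ/√n, so n = (zσ/E)².
At 80% confidence, z = 1.282.
n = (1.282 × 0.061 / 0.007)² = 124.81
Round up: n = 125.

n = 125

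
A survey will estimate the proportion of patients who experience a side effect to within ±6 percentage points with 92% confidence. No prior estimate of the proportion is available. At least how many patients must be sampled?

213

For a proportion with margin E = 0.06 at 92% confidence, z = 1.751.
With no prior estimate, use p = 0.5, which maximizes p(1−p) at 0.25.
n = 0.25 × (z/E)² = 0.25 × (1.751/0.06)² = 212.92
Round up: n = 213.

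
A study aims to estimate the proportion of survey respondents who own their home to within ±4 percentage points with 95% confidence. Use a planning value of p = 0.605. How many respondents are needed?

574

For a proportion with margin E = 0.04 at 95% confidence, z = 1.960.
n = p̂(1−p̂)(z/E)² = 0.605 × 0.395 × (1.960/0.04)² = 573.78
Round up: n = 574.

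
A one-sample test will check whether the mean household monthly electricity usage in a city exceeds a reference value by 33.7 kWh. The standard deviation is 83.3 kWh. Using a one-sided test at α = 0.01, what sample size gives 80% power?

For a one-sample z-test, n = ((z_α + z_β)·σ/δ)².
z_α = 2.326 (one-sided α = 0.01); z_β = 0.842 (power 80% → β = 0.2).
n = (3.168 × 83.3 / 33.7)² = 61.32
Round up: n = 62.

62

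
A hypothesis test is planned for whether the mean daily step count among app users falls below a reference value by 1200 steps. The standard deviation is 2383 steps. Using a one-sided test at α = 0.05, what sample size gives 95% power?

For a one-sample z-test, n = ((z_α + z_β)·σ/δ)².
z_α = 1.645 (one-sided α = 0.05); z_β = 1.645 (power 95% → β = 0.05).
n = (3.290 × 2383 / 1200)² = 42.69
Round up: n = 43.

43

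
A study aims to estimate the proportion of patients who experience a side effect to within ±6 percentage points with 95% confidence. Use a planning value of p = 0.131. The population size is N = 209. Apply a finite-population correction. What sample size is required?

n = 78

For a proportion with margin E = 0.06 at 95% confidence, z = 1.960.
n = p̂(1−p̂)(z/E)² = 0.131 × 0.869 × (1.960/0.06)² = 121.48 — call this n₀.
Finite-population correction with N = 209: n = n₀ / (1 + (n₀−1)/N) = 121.48 / 1.576 = 77.08
Round up: n = 78.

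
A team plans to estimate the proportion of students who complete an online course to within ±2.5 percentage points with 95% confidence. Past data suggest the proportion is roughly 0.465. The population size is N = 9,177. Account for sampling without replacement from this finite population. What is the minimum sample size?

For a proportion with margin E = 0.025 at 95% confidence, z = 1.960.
n = p̂(1−p̂)(z/E)² = 0.465 × 0.535 × (1.960/0.025)² = 1529.11 — call this n₀.
Finite-population correction with N = 9,177: n = n₀ / (1 + (n₀−1)/N) = 1529.11 / 1.167 = 1310.29
Round up: n = 1311.

1311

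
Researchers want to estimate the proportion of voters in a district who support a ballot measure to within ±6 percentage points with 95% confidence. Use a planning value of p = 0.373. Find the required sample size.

250

For a proportion with margin E = 0.06 at 95% confidence, z = 1.960.
n = p̂(1−p̂)(z/E)² = 0.373 × 0.627 × (1.960/0.06)² = 249.57
Round up: n = 250.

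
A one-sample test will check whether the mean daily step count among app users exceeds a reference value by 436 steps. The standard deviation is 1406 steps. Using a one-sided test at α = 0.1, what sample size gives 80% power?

For a one-sample z-test, n = ((z_α + z_β)·σ/δ)².
z_α = 1.282 (one-sided α = 0.1); z_β = 0.842 (power 80% → β = 0.2).
n = (2.124 × 1406 / 436)² = 46.91
Round up: n = 47.

n = 47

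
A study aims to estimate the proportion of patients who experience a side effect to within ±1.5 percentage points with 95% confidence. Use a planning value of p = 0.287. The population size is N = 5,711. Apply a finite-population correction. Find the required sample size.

For a proportion with margin E = 0.015 at 95% confidence, z = 1.960.
n = p̂(1−p̂)(z/E)² = 0.287 × 0.713 × (1.960/0.015)² = 3493.82 — call this n₀.
Finite-population correction with N = 5,711: n = n₀ / (1 + (n₀−1)/N) = 3493.82 / 1.612 = 2167.38
Round up: n = 2168.

2168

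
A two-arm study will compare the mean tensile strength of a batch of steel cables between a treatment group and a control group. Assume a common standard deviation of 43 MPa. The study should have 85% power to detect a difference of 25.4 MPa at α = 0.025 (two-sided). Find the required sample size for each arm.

For two equal groups, n per group = 2·((z_{α/2} + z_β)·σ/δ)².
z_{α/2} = 2.241; z_β = 1.036 (power 85%).
n = 2 × (3.277 × 43 / 25.4)² = 2 × 30.78 = 61.56
Round up: n = 62 per group.

62 per group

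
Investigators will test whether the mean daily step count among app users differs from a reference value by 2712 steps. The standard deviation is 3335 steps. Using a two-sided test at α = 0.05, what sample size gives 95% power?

n = 20

For a one-sample z-test, n = ((z_{α/2} + z_β)·σ/δ)².
z_{α/2} = 1.960 (two-sided α = 0.05); z_β = 1.645 (power 95% → β = 0.05).
n = (3.605 × 3335 / 2712)² = 19.65
Round up: n = 20.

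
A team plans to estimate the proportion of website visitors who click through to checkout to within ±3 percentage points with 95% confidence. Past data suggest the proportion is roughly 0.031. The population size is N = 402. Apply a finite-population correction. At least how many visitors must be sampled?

For a proportion with margin E = 0.03 at 95% confidence, z = 1.960.
n = p̂(1−p̂)(z/E)² = 0.031 × 0.969 × (1.960/0.03)² = 128.22 — call this n₀.
Finite-population correction with N = 402: n = n₀ / (1 + (n₀−1)/N) = 128.22 / 1.316 = 97.43
Round up: n = 98.

n = 98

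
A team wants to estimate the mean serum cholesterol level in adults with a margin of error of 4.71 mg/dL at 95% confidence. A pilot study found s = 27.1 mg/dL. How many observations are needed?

128

For a mean, the margin of error is E = z·σ/√n, so n = (zσ/E)².
At 95% confidence, z = 1.960.
n = (1.960 × 27.1 / 4.71)² = 127.18
Round up: n = 128.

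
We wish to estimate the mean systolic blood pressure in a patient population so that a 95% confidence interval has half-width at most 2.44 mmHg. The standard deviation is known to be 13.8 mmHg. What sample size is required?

For a mean, the margin of error is E = z·σ/√n, so n = (zσ/E)².
At 95% confidence, z = 1.960.
n = (1.960 × 13.8 / 2.44)² = 122.88
Round up: n = 123.

123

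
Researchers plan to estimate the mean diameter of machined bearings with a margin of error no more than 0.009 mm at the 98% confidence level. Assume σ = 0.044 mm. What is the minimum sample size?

For a mean, the margin of error is E = z·σ/√n, so n = (zσ/E)².
At 98% confidence, z = 2.326.
n = (2.326 × 0.044 / 0.009)² = 129.31
Round up: n = 130.

n = 130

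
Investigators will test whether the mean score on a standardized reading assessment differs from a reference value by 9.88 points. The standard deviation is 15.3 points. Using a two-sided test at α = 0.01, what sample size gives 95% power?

n = 43

For a one-sample z-test, n = ((z_{α/2} + z_β)·σ/δ)².
z_{α/2} = 2.576 (two-sided α = 0.01); z_β = 1.645 (power 95% → β = 0.05).
n = (4.221 × 15.3 / 9.88)² = 42.73
Round up: n = 43.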